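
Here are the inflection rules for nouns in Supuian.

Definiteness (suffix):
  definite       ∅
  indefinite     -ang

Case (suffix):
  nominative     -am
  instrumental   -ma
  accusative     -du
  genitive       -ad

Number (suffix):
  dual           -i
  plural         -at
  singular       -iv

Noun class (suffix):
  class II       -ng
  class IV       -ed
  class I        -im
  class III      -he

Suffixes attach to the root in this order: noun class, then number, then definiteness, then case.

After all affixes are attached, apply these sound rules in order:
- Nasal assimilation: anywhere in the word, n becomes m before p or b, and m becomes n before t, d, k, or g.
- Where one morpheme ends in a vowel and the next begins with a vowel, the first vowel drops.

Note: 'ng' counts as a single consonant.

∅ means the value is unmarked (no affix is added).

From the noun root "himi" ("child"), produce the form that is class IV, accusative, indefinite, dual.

himedangdu

Attach noun class class IV -ed → himied.
Attach number dual -i → himiedi.
Attach definiteness indefinite -ang → himiediang.
Attach case accusative -du → himiediangdu.
Nasal assimilation: no change.
Apply vowel deletion: himiediangdu → himedangdu.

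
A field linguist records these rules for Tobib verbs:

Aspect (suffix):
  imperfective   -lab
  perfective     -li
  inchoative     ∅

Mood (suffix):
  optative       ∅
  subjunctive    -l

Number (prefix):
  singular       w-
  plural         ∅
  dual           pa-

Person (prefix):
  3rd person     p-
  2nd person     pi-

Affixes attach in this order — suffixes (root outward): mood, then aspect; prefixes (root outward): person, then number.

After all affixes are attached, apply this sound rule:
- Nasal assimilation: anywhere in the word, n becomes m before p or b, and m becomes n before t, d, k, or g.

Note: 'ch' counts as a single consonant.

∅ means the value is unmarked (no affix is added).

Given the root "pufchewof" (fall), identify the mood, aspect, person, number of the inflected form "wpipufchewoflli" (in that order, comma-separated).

subjunctive, perfective, 2nd person, singular

Segment: w-pi-pufchewof-l-li.
mood: -l → subjunctive.
aspect: -li → perfective.
person: pi- → 2nd person.
number: w- → singular.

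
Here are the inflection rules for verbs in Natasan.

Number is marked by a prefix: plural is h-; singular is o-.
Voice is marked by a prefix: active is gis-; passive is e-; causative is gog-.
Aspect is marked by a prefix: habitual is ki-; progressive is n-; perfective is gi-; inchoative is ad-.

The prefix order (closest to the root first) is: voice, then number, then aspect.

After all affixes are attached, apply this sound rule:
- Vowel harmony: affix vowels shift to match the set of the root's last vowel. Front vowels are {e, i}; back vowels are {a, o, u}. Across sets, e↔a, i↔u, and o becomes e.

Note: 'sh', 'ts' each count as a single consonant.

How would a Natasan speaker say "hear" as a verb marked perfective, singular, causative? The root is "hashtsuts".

Attach voice causative gog- → goghashtsuts.
Attach number singular o- → ogoghashtsuts.
Attach aspect perfective gi- → giogoghashtsuts.
Apply vowel harmony: giogoghashtsuts → guogoghashtsuts.

guogoghashtsuts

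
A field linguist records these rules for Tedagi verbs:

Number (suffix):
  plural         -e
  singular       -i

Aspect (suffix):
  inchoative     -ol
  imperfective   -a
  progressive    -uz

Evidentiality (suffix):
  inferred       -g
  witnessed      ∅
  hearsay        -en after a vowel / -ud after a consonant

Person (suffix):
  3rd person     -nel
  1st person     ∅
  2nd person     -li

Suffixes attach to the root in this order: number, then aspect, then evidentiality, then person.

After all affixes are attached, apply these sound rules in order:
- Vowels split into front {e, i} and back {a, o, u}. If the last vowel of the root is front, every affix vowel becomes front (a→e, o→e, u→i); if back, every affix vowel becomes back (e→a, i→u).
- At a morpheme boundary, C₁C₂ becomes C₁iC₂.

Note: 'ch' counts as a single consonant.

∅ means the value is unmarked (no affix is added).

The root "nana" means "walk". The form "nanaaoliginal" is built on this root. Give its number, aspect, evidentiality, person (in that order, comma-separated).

plural, inchoative, inferred, 3rd person

Segment: nana-e-ol-g-nel.
number: -e → plural.
aspect: -ol → inchoative.
evidentiality: -g → inferred.
person: -nel → 3rd person.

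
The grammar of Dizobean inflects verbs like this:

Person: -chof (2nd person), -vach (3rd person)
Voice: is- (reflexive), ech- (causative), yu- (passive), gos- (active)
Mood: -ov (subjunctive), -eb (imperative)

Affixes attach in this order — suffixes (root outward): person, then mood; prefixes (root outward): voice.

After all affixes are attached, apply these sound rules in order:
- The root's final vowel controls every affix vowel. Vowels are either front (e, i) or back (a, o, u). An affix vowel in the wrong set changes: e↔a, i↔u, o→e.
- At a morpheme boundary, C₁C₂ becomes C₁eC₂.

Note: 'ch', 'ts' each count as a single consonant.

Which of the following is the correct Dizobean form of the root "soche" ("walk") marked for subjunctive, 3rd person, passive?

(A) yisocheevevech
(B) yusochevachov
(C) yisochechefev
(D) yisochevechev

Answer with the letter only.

D

Attach person 3rd person -vach → sochevach.
Attach mood subjunctive -ov → sochevachov.
Attach voice passive yu- → yusochevachov.
Apply vowel harmony: yusochevachov → yisochevechev.
Epenthesis: no change.
So the correct form is yisochevechev, option (D).
(A) yisocheevevech is wrong: it has the affixes in the wrong order.
(B) yusochevachov is wrong: it fails to apply the sound rule(s).
(C) yisochechefev is wrong: it uses 2nd person instead of 3rd person for person.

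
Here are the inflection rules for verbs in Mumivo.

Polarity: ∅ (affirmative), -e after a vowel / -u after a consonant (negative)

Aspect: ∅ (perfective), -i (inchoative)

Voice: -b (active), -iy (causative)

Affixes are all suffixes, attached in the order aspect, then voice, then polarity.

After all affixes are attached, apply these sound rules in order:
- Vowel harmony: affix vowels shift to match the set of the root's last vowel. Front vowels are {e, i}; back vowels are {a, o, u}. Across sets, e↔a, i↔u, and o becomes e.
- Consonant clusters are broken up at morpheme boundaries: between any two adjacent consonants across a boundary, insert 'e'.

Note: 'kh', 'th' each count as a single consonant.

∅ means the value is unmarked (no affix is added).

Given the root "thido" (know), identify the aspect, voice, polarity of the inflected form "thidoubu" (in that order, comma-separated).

Segment: thido-i-b-u.
aspect: -i → inchoative.
voice: -b → active.
polarity: -e/u → negative.

inchoative, active, negative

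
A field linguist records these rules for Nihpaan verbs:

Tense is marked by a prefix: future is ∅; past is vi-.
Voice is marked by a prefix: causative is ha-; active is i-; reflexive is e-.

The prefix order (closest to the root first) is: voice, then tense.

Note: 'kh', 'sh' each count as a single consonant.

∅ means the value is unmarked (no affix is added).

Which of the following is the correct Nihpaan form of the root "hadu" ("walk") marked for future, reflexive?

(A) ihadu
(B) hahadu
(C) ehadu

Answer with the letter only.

C

Attach voice reflexive e- → ehadu.
tense = future: zero marking, form stays ehadu.
So the correct form is ehadu, option (C).
(B) hahadu is wrong: it uses causative instead of reflexive for voice.
(A) ihadu is wrong: it uses active instead of reflexive for voice.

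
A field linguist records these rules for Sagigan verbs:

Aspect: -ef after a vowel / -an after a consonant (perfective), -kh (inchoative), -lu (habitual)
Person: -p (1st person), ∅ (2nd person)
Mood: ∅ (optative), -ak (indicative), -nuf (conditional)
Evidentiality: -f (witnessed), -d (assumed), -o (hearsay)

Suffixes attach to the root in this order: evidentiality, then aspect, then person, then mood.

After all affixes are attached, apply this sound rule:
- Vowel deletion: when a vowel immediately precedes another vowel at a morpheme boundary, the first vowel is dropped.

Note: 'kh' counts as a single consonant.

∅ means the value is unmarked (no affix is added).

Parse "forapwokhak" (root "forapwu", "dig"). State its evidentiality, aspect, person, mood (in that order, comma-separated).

hearsay, inchoative, 2nd person, indicative

Segment: forapwu-o-kh-ak.
evidentiality: -o → hearsay.
aspect: -kh → inchoative.
person: ∅ → 2nd person.
mood: -ak → indicative.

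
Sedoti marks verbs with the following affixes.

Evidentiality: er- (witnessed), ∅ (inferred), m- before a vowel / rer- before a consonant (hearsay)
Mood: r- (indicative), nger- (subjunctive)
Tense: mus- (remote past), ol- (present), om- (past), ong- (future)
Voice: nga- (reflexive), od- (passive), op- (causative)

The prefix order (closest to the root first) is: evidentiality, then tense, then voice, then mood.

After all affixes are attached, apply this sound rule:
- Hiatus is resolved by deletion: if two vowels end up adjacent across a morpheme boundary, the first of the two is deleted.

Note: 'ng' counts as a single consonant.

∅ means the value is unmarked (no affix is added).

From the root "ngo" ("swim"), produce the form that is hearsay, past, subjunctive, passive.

Attach evidentiality hearsay rer- (before consonant 'ng') → rerngo.
Attach tense past om- → omrerngo.
Attach voice passive od- → odomrerngo.
Attach mood subjunctive nger- → ngerodomrerngo.
Vowel deletion: no change.

ngerodomrerngo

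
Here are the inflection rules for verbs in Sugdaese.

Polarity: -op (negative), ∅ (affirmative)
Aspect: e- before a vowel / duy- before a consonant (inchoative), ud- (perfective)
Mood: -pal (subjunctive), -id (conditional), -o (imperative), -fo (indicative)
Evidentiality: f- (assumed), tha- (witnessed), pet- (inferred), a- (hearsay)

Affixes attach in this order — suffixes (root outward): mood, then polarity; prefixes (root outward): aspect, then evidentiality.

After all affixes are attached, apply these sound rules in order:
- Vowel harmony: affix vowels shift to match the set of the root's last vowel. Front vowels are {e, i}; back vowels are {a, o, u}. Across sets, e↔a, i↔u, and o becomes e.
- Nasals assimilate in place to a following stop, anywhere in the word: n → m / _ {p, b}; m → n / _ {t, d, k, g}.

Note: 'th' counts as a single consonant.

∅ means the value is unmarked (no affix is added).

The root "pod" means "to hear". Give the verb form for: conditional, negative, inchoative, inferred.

Attach aspect inchoative duy- (before consonant 'p') → duypod.
Attach evidentiality inferred pet- → petduypod.
Attach mood conditional -id → petduypodid.
Attach polarity negative -op → petduypodidop.
Apply vowel harmony: petduypodidop → patduypodudop.
Nasal assimilation: no change.

patduypodudop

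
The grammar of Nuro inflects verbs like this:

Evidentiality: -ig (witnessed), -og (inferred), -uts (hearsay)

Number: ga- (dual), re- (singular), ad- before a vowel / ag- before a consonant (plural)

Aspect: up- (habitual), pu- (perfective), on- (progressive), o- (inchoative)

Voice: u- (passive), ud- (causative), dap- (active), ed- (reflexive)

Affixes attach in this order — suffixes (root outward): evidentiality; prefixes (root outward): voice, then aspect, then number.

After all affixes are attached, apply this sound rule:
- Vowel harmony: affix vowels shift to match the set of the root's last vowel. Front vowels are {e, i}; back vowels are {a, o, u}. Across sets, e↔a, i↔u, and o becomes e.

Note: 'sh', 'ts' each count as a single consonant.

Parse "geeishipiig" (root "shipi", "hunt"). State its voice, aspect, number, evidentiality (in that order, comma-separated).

Segment: ga-o-u-shipi-ig.
voice: u- → passive.
aspect: o- → inchoative.
number: ga- → dual.
evidentiality: -ig → witnessed.

passive, inchoative, dual, witnessed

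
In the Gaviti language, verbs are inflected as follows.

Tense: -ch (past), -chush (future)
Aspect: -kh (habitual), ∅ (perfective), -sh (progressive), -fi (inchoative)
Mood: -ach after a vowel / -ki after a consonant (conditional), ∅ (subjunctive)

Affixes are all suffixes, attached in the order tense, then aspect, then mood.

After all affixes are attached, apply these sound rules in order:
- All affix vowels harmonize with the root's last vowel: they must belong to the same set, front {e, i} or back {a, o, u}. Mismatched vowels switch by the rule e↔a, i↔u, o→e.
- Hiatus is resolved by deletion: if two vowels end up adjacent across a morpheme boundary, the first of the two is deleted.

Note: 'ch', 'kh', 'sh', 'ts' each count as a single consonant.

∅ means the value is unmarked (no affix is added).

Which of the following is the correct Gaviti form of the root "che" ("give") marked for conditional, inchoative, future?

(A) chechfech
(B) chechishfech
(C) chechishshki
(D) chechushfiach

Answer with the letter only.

Attach tense future -chush → chechush.
Attach aspect inchoative -fi → chechushfi.
Attach mood conditional -ach (after vowel 'i') → chechushfiach.
Apply vowel harmony: chechushfiach → chechishfiech.
Apply vowel deletion: chechishfiech → chechishfech.
So the correct form is chechishfech, option (B).
(D) chechushfiach is wrong: it fails to apply the sound rule(s).
(C) chechishshki is wrong: it uses progressive instead of inchoative for aspect.
(A) chechfech is wrong: it uses past instead of future for tense.

B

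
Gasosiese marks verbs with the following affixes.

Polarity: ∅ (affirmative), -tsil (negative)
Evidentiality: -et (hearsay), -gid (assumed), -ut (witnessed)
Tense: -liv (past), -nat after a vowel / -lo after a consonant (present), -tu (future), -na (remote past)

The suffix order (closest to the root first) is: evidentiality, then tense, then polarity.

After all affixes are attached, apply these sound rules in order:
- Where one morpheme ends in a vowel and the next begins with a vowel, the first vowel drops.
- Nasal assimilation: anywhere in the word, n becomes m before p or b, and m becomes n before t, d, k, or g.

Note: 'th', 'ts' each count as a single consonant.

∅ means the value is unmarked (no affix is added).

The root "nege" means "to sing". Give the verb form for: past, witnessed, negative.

negutlivtsil

Attach evidentiality witnessed -ut → negeut.
Attach tense past -liv → negeutliv.
Attach polarity negative -tsil → negeutlivtsil.
Apply vowel deletion: negeutlivtsil → negutlivtsil.
Nasal assimilation: no change.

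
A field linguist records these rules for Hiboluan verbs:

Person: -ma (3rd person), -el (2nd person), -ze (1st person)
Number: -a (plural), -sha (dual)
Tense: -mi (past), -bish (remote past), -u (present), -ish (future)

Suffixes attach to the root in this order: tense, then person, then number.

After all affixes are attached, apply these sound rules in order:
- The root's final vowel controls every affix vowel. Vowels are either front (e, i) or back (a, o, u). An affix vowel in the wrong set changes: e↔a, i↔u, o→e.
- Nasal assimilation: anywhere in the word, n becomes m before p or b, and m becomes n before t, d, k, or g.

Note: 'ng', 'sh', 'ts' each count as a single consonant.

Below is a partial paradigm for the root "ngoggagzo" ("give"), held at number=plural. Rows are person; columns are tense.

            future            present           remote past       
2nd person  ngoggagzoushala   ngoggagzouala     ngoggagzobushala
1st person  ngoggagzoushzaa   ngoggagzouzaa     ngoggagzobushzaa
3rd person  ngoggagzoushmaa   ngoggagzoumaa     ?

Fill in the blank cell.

ngoggagzobushmaa

Attach tense remote past -bish → ngoggagzobish.
Attach person 3rd person -ma → ngoggagzobishma.
Attach number plural -a → ngoggagzobishmaa.
Apply vowel harmony: ngoggagzobishmaa → ngoggagzobushmaa.
Nasal assimilation: no change.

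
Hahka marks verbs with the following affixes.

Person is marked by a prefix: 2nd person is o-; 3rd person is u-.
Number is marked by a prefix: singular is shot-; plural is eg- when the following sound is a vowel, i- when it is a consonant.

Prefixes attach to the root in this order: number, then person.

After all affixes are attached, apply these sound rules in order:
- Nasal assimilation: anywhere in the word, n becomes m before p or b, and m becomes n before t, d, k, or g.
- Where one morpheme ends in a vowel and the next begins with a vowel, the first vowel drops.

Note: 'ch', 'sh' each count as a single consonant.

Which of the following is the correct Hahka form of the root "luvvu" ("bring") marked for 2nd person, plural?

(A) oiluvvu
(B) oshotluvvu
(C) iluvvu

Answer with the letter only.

C

Attach number plural i- (before consonant 'l') → iluvvu.
Attach person 2nd person o- → oiluvvu.
Nasal assimilation: no change.
Apply vowel deletion: oiluvvu → iluvvu.
So the correct form is iluvvu, option (C).
(A) oiluvvu is wrong: it fails to apply the sound rule(s).
(B) oshotluvvu is wrong: it uses singular instead of plural for number.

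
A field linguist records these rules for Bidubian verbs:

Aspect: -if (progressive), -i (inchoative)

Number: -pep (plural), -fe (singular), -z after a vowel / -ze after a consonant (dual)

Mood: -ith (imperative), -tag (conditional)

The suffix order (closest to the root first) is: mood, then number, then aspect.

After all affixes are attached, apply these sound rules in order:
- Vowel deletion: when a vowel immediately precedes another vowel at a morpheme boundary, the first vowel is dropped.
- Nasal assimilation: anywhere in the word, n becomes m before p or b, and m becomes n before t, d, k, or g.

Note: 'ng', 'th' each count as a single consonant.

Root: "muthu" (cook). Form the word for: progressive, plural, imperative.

muthithpepif

Attach mood imperative -ith → muthuith.
Attach number plural -pep → muthuithpep.
Attach aspect progressive -if → muthuithpepif.
Apply vowel deletion: muthuithpepif → muthithpepif.
Nasal assimilation: no change.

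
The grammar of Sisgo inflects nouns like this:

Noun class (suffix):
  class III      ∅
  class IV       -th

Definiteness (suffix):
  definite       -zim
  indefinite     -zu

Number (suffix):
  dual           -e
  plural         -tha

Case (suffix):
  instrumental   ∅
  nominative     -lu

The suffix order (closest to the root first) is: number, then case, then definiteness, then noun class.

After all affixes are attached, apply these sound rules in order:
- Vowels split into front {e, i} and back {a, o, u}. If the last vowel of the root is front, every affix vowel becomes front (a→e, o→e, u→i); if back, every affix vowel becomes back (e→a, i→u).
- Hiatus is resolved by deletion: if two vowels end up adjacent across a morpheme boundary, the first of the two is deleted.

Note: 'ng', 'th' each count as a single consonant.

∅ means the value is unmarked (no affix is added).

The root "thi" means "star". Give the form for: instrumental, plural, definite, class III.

Attach number plural -tha → thitha.
case = instrumental: zero marking, form stays thitha.
Attach definiteness definite -zim → thithazim.
noun class = class III: zero marking, form stays thithazim.
Apply vowel harmony: thithazim → thithezim.
Vowel deletion: no change.

thithezim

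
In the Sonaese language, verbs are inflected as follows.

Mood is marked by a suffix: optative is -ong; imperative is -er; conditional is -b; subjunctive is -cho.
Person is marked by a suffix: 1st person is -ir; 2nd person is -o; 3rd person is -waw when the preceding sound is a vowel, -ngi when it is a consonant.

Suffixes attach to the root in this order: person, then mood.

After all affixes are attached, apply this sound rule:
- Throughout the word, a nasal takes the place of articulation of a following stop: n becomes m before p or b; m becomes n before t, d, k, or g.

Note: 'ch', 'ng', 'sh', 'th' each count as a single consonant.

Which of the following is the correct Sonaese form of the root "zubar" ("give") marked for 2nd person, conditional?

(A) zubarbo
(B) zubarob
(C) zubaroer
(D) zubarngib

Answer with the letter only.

B

Attach person 2nd person -o → zubaro.
Attach mood conditional -b → zubarob.
Nasal assimilation: no change.
So the correct form is zubarob, option (B).
(C) zubaroer is wrong: it uses imperative instead of conditional for mood.
(A) zubarbo is wrong: it has the affixes in the wrong order.
(D) zubarngib is wrong: it uses 3rd person instead of 2nd person for person.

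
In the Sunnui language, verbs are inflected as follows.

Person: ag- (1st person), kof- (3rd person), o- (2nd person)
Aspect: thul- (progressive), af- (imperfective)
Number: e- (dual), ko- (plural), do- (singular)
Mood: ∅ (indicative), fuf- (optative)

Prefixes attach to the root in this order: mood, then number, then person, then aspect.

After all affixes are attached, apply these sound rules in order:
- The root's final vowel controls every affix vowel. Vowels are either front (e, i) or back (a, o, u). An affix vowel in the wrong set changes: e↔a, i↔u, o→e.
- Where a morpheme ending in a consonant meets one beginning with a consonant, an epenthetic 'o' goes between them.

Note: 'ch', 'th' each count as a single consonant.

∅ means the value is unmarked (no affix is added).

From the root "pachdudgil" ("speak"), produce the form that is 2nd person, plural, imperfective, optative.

Attach mood optative fuf- → fufpachdudgil.
Attach number plural ko- → kofufpachdudgil.
Attach person 2nd person o- → okofufpachdudgil.
Attach aspect imperfective af- → afokofufpachdudgil.
Apply vowel harmony: afokofufpachdudgil → efekefifpachdudgil.
Apply epenthesis: efekefifpachdudgil → efekefifopachdudgil.

efekefifopachdudgil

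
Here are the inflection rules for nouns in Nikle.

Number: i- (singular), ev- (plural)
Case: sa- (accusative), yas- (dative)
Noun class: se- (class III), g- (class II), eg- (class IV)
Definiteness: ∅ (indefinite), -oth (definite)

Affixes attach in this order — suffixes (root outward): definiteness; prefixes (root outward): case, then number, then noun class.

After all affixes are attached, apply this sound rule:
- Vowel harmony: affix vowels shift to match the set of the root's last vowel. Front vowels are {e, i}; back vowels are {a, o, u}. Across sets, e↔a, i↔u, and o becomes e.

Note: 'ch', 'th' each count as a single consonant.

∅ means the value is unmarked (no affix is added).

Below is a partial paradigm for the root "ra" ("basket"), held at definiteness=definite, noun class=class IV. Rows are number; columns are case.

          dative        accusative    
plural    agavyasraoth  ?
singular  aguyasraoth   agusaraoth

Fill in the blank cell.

Attach case accusative sa- → sara.
Attach number plural ev- → evsara.
Attach definiteness definite -oth → evsaraoth.
Attach noun class class IV eg- → egevsaraoth.
Apply vowel harmony: egevsaraoth → agavsaraoth.

agavsaraoth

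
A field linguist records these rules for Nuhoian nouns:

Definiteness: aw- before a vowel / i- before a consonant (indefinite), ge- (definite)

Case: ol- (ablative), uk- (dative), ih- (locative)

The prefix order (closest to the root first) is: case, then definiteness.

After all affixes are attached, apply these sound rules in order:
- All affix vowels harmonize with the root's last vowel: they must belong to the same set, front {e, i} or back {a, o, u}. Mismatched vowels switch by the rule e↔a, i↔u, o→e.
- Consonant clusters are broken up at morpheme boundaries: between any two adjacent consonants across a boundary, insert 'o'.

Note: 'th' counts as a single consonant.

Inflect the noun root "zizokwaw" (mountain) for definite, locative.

Attach case locative ih- → ihzizokwaw.
Attach definiteness definite ge- → geihzizokwaw.
Apply vowel harmony: geihzizokwaw → gauhzizokwaw.
Apply epenthesis: gauhzizokwaw → gauhozizokwaw.

gauhozizokwaw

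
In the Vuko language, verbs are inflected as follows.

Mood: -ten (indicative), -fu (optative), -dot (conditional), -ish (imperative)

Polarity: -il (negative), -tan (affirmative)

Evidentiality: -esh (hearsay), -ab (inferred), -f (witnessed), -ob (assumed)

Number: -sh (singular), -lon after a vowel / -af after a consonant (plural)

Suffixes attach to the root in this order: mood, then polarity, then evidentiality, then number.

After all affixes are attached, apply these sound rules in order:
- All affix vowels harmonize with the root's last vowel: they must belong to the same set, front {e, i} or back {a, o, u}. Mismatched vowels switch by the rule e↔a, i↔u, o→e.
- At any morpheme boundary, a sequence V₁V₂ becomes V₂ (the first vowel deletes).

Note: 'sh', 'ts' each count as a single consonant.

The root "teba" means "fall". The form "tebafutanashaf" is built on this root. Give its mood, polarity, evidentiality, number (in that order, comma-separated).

optative, affirmative, hearsay, plural

Segment: teba-fu-tan-esh-af.
mood: -fu → optative.
polarity: -tan → affirmative.
evidentiality: -esh → hearsay.
number: -lon/af → plural.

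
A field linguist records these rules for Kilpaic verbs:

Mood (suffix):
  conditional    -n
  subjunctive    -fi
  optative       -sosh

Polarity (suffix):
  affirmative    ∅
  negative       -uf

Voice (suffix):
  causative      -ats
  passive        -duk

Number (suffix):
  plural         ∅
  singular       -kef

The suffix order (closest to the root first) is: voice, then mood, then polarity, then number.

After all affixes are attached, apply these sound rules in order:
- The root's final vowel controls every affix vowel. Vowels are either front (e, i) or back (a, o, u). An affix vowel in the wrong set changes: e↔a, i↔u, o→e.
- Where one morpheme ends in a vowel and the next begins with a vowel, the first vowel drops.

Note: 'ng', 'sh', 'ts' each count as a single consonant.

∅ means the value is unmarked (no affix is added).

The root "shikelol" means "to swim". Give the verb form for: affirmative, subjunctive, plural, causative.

shikelolatsfu

Attach voice causative -ats → shikelolats.
Attach mood subjunctive -fi → shikelolatsfi.
polarity = affirmative: zero marking, form stays shikelolatsfi.
number = plural: zero marking, form stays shikelolatsfi.
Apply vowel harmony: shikelolatsfi → shikelolatsfu.
Vowel deletion: no change.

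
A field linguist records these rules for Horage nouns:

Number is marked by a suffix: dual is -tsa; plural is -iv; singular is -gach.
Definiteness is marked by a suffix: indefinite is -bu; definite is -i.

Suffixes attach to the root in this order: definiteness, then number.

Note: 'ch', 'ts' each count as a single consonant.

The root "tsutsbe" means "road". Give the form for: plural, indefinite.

tsutsbebuiv

Attach definiteness indefinite -bu → tsutsbebu.
Attach number plural -iv → tsutsbebuiv.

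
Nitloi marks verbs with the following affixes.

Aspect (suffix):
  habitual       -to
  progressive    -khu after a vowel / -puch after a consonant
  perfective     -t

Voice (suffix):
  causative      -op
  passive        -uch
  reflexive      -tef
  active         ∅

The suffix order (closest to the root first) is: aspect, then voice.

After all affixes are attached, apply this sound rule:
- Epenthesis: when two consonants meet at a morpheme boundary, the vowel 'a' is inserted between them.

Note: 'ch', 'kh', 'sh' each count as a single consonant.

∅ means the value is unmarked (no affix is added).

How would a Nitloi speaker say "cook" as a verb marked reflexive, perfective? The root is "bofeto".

Attach aspect perfective -t → bofetot.
Attach voice reflexive -tef → bofetottef.
Apply epenthesis: bofetottef → bofetotatef.

bofetotatef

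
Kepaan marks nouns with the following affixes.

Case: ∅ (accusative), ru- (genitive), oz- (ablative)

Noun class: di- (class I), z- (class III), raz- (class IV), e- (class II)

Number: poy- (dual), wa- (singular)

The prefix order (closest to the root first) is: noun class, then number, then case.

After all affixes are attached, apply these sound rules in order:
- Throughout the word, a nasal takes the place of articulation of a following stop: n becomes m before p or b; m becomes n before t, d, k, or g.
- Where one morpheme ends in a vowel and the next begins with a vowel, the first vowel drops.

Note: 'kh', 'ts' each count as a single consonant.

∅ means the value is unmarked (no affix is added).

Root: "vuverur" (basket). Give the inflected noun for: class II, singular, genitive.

ruwevuverur

Attach noun class class II e- → evuverur.
Attach number singular wa- → waevuverur.
Attach case genitive ru- → ruwaevuverur.
Nasal assimilation: no change.
Apply vowel deletion: ruwaevuverur → ruwevuverur.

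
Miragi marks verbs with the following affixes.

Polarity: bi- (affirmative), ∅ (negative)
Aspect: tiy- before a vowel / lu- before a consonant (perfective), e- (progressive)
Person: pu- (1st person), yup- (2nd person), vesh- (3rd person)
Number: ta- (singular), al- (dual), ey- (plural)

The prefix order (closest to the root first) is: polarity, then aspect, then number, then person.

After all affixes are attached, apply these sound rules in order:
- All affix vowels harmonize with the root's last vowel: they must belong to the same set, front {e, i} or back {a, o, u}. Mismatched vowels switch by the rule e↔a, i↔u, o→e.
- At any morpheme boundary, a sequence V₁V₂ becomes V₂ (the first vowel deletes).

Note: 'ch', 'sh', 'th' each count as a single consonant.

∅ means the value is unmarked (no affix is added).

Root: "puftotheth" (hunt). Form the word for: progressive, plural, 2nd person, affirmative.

yipeyebipuftotheth

Attach polarity affirmative bi- → bipuftotheth.
Attach aspect progressive e- → ebipuftotheth.
Attach number plural ey- → eyebipuftotheth.
Attach person 2nd person yup- → yupeyebipuftotheth.
Apply vowel harmony: yupeyebipuftotheth → yipeyebipuftotheth.
Vowel deletion: no change.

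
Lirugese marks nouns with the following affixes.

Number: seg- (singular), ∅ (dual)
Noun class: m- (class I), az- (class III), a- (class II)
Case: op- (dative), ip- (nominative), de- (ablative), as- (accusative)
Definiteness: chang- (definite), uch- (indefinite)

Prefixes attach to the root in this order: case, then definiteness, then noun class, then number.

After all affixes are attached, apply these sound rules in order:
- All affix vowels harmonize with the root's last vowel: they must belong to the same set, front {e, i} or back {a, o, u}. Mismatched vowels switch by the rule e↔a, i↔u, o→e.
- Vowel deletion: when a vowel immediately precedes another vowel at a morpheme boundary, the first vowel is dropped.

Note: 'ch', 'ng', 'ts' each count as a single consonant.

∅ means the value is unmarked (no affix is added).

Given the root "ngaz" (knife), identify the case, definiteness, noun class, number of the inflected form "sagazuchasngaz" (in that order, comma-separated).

Segment: seg-az-uch-as-ngaz.
case: as- → accusative.
definiteness: uch- → indefinite.
noun class: az- → class III.
number: seg- → singular.

accusative, indefinite, class III, singular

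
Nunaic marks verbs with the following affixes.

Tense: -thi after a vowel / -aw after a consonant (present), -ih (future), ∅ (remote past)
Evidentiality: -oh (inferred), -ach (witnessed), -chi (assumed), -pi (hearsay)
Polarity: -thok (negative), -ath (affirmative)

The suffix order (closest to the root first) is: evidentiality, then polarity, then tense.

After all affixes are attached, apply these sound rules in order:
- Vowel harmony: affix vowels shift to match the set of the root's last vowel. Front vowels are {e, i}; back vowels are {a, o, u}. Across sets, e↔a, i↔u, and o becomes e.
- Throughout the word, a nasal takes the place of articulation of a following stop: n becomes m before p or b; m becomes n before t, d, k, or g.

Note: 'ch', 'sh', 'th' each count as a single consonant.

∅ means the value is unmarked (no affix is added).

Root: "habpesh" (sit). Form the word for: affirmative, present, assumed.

habpeshchiethew

Attach evidentiality assumed -chi → habpeshchi.
Attach polarity affirmative -ath → habpeshchiath.
Attach tense present -aw (after consonant 'th') → habpeshchiathaw.
Apply vowel harmony: habpeshchiathaw → habpeshchiethew.
Nasal assimilation: no change.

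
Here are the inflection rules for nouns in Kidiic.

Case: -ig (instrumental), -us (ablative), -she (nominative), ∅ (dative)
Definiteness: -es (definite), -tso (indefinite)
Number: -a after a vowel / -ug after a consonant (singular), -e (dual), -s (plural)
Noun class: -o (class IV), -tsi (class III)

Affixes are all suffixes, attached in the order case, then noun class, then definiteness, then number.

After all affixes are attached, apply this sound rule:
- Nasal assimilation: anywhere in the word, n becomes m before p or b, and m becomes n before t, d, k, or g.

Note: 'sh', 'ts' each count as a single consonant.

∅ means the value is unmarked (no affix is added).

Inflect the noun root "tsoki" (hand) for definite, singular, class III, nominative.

Attach case nominative -she → tsokishe.
Attach noun class class III -tsi → tsokishetsi.
Attach definiteness definite -es → tsokishetsies.
Attach number singular -ug (after consonant 's') → tsokishetsiesug.
Nasal assimilation: no change.

tsokishetsiesug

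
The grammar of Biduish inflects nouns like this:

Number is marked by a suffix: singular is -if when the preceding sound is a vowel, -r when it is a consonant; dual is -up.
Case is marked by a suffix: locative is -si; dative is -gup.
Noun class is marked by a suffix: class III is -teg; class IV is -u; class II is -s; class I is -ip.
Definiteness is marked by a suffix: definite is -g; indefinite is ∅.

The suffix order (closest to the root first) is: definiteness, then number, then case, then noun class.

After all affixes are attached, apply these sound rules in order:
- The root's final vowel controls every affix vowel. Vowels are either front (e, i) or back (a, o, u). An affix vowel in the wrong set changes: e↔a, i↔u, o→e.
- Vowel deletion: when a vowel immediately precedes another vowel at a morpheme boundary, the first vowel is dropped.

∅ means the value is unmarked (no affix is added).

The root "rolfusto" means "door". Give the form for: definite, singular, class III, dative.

Attach definiteness definite -g → rolfustog.
Attach number singular -r (after consonant 'g') → rolfustogr.
Attach case dative -gup → rolfustogrgup.
Attach noun class class III -teg → rolfustogrgupteg.
Apply vowel harmony: rolfustogrgupteg → rolfustogrguptag.
Vowel deletion: no change.

rolfustogrguptag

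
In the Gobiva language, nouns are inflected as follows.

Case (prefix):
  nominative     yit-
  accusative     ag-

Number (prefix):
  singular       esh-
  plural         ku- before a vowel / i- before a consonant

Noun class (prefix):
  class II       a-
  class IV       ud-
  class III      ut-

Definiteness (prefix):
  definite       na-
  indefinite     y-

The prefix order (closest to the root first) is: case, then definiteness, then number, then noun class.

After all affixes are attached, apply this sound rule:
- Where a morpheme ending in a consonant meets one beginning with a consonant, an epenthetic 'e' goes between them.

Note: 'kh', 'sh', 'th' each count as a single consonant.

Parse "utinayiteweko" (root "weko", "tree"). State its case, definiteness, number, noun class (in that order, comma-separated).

Segment: ut-i-na-yit-weko.
case: yit- → nominative.
definiteness: na- → definite.
number: ku/i- → plural.
noun class: ut- → class III.

nominative, definite, plural, class III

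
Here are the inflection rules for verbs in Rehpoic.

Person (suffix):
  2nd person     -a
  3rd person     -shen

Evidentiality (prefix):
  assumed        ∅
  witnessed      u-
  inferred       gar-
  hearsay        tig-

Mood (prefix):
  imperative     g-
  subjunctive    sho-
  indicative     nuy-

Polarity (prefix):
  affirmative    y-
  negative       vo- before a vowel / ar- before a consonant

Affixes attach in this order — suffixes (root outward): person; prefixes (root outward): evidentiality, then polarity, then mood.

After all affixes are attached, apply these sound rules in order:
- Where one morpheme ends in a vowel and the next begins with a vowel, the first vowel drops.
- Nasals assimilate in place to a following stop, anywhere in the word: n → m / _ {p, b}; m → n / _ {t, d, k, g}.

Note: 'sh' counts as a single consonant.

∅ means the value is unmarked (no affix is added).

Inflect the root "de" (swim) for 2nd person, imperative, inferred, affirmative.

Attach person 2nd person -a → dea.
Attach evidentiality inferred gar- → gardea.
Attach polarity affirmative y- → ygardea.
Attach mood imperative g- → gygardea.
Apply vowel deletion: gygardea → gygarda.
Nasal assimilation: no change.

gygarda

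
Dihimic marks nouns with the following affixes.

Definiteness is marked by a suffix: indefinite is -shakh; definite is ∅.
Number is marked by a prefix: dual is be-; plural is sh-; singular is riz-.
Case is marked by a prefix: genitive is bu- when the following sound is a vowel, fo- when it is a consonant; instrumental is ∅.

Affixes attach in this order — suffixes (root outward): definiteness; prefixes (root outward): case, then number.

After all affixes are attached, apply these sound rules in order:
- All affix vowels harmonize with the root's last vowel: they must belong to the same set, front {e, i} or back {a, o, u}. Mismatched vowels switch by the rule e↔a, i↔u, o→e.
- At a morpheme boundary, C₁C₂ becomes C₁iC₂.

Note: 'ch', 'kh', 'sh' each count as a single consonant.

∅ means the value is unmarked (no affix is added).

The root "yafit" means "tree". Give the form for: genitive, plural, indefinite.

shifeyafitishekh

Attach case genitive fo- (before consonant 'y') → foyafit.
Attach definiteness indefinite -shakh → foyafitshakh.
Attach number plural sh- → shfoyafitshakh.
Apply vowel harmony: shfoyafitshakh → shfeyafitshekh.
Apply epenthesis: shfeyafitshekh → shifeyafitishekh.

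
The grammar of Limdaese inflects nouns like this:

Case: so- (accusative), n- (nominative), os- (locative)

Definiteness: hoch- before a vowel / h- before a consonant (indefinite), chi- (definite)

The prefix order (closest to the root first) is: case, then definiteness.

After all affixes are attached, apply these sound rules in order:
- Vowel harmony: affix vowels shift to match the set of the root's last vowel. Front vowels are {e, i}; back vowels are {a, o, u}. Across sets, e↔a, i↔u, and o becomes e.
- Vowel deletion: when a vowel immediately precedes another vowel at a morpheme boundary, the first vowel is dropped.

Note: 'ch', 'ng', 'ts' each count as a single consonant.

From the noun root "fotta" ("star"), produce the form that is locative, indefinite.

Attach case locative os- → osfotta.
Attach definiteness indefinite hoch- (before vowel 'o') → hochosfotta.
Vowel harmony: no change.
Vowel deletion: no change.

hochosfotta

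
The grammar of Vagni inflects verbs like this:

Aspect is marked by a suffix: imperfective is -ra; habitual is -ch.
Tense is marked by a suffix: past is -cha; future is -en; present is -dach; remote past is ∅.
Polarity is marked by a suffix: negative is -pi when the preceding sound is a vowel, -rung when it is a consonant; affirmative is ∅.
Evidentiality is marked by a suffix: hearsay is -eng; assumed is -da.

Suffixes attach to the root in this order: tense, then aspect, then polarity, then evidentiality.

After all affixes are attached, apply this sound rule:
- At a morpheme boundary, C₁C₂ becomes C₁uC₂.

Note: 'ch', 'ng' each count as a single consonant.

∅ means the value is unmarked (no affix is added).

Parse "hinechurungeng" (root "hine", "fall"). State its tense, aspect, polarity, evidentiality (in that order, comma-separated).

Segment: hine-ch-rung-eng.
tense: ∅ → remote past.
aspect: -ch → habitual.
polarity: -pi/rung → negative.
evidentiality: -eng → hearsay.

remote past, habitual, negative, hearsay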